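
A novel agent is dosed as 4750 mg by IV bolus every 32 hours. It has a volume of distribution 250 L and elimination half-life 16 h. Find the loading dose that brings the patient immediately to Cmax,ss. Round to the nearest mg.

f = (1/2)^(32/16) ≈ 0.250000; accumulation ratio R = 1/(1−f) ≈ 1.33333.
Loading dose to hit Cmax,ss on first dose: D_load = D_maint·R ≈ 4750 × 1.33333 ≈ 6333.32 mg.

6333 mg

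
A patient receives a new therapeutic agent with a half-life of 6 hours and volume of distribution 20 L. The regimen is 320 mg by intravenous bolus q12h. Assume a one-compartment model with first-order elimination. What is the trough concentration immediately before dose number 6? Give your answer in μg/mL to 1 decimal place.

f = (1/2)^(τ/t½) = (1/2)^(12/6) ≈ 0.2500.
C₀ = D/Vd = 320/20 ≈ 16.000 μg/mL.
Before the 6th dose, 5 doses have been given. Superposition: Cmin = C₀·(f + f² + … + f^5).
≈ 16.000 × (0.2500 + 0.0625 + 0.0156 + 0.0039 + 0.0010) ≈ 16.000 × 0.3330 ≈ 5.328 μg/mL.

5.3 μg/mL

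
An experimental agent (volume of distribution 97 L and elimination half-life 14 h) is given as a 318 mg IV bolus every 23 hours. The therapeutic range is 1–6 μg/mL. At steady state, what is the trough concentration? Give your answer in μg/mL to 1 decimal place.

Over one 23-h interval, 23/14 ≈ 1.6429 half-lives elapse, leaving f ≈ 0.3202 of each dose.
At steady state, accumulation factor R = 1/(1 − e^(−kτ)) ≈ 1.4710.
Each bolus raises the concentration by D/Vd = 318/97 ≈ 3.278 μg/mL.
Steady-state peak Cmax,ss = C₀·R ≈ 3.278 × 1.4710 ≈ 4.822 μg/mL.
One interval later, Cmin,ss = Cmax,ss·e^(−kτ) ≈ 4.822 × 0.3202 ≈ 1.544 μg/mL.
Trough 1.5 μg/mL vs MEC 1 μg/mL: adequate.

1.5 μg/mL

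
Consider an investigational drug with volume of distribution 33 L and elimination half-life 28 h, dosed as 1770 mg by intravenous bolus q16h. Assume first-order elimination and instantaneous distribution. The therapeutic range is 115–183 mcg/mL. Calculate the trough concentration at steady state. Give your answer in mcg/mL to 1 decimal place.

110.4 mcg/mL

τ/t½ = 16/28 ≈ 0.57143, so fraction remaining f = (1/2)^(16/28) ≈ 0.6730.
Accumulation ratio R = 1/(1 − f) ≈ 1/0.3270 ≈ 3.0581.
Single-dose peak C₀ = D/Vd = 1770/33 ≈ 53.636 mcg/mL.
Cmax,ss = C₀/(1 − f) ≈ 53.636/0.3270 ≈ 164.024 mcg/mL.
One interval later, Cmin,ss = Cmax,ss·e^(−kτ) ≈ 164.024 × 0.6730 ≈ 110.388 mcg/mL.
Trough 110.4 mcg/mL vs MEC 115 mcg/mL: subtherapeutic.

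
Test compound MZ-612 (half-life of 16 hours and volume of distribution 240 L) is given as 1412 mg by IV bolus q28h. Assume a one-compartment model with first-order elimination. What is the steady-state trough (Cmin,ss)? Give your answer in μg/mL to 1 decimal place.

2.5 μg/mL

Over one 28-h interval, 28/16 ≈ 1.75 half-lives elapse, leaving f ≈ 0.2973 of each dose.
Accumulation ratio R = 1/(1 − f) ≈ 1/0.7027 ≈ 1.4231.
Single-dose peak C₀ = D/Vd = 1412/240 ≈ 5.883 μg/mL.
Cmax,ss = C₀/(1 − f) ≈ 5.883/0.7027 ≈ 8.372 μg/mL.
One interval later, Cmin,ss = Cmax,ss·e^(−kτ) ≈ 8.372 × 0.2973 ≈ 2.489 μg/mL.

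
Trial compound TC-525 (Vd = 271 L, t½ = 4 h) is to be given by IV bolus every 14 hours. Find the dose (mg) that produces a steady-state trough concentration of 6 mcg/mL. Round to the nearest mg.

τ/t½ = 14/4 ≈ 3.5, so f = (1/2)^(14/4) ≈ 0.088388.
Cmin,ss = (D/Vd)·f/(1−f), so D = Cmin,ss·Vd·(1−f)/f.
D = 6 × 271 × (1−f)/f ≈ 6 × 271 × 10.31375 ≈ 16770.16 mg.

16770 mg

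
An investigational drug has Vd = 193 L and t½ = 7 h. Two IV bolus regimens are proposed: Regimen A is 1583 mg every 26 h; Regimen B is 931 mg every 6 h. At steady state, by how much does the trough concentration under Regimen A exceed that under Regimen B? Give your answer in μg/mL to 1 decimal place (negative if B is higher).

Regimen A: f = (1/2)^(26/7) ≈ 0.0762; Cmin,ss = (1583/193)·f/(1−f) ≈ 0.677 μg/mL.
Regimen B: f = (1/2)^(6/7) ≈ 0.5520; Cmin,ss = (931/193)·f/(1−f) ≈ 5.944 μg/mL.
Difference ≈ 0.677 − 5.944 ≈ -5.267 μg/mL.

-5.3 μg/mL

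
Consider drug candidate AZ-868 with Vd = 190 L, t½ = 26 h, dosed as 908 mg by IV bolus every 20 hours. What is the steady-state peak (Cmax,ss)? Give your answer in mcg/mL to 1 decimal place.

k = ln2/t½ = ln2/26 ≈ 0.026660 h⁻¹; fraction remaining f = e^(−kτ) = e^(−0.026660×20) ≈ 0.5867.
Accumulation ratio R = 1/(1 − f) ≈ 1/0.4133 ≈ 2.4195.
Single-dose peak C₀ = D/Vd = 908/190 ≈ 4.779 mcg/mL.
Steady-state peak Cmax,ss = C₀·R ≈ 4.779 × 2.4195 ≈ 11.563 mcg/mL.

11.6 mcg/mL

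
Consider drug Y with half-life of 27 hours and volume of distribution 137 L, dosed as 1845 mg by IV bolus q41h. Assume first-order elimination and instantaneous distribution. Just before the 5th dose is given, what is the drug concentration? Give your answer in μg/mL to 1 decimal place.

f = (1/2)^(τ/t½) = (1/2)^(41/27) ≈ 0.3490.
C₀ = D/Vd = 1845/137 ≈ 13.467 μg/mL.
Before the 5th dose, 4 doses have been given. Superposition: Cmin = C₀·(f + f² + … + f^4).
≈ 13.467 × (0.3490 + 0.1218 + 0.0425 + 0.0148) ≈ 13.467 × 0.5281 ≈ 7.112 μg/mL.

7.1 μg/mL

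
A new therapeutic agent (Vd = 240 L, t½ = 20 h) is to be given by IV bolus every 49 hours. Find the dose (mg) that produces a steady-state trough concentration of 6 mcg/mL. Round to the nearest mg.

τ/t½ = 49/20 ≈ 2.45, so f = (1/2)^(49/20) ≈ 0.183011.
Cmin,ss = (D/Vd)·f/(1−f), so D = Cmin,ss·Vd·(1−f)/f.
D = 6 × 240 × (1−f)/f ≈ 6 × 240 × 4.46415 ≈ 6428.38 mg.

6428 mg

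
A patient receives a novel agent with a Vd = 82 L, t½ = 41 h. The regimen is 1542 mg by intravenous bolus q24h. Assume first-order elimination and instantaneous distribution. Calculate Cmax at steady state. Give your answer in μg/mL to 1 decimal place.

k = ln2/t½ = ln2/41 ≈ 0.016906 h⁻¹; fraction remaining f = e^(−kτ) = e^(−0.016906×24) ≈ 0.6665.
Accumulation ratio R = 1/(1 − f) ≈ 1/0.3335 ≈ 2.9985.
Single-dose peak C₀ = D/Vd = 1542/82 ≈ 18.805 μg/mL.
Steady-state peak Cmax,ss = C₀·R ≈ 18.805 × 2.9985 ≈ 56.387 μg/mL.

56.4 μg/mL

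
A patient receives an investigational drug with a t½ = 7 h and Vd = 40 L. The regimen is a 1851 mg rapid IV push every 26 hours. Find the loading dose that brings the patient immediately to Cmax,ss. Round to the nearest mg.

f = (1/2)^(26/7) ≈ 0.076188; accumulation ratio R = 1/(1−f) ≈ 1.08247.
Loading dose to hit Cmax,ss on first dose: D_load = D_maint·R ≈ 1851 × 1.08247 ≈ 2003.65 mg.

2004 mg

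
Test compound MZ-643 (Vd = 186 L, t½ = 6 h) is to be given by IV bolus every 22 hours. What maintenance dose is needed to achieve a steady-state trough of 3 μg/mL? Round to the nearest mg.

6528 mg

τ/t½ = 22/6 ≈ 3.6667, so f = (1/2)^(22/6) ≈ 0.078745.
Cmin,ss = (D/Vd)·f/(1−f), so D = Cmin,ss·Vd·(1−f)/f.
D = 3 × 186 × (1−f)/f ≈ 3 × 186 × 11.69922 ≈ 6528.16 mg.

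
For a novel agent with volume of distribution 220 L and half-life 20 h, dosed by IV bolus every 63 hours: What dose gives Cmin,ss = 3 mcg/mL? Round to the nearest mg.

5199 mg

τ/t½ = 63/20 ≈ 3.15, so f = (1/2)^(63/20) ≈ 0.112656.
Cmin,ss = (D/Vd)·f/(1−f), so D = Cmin,ss·Vd·(1−f)/f.
D = 3 × 220 × (1−f)/f ≈ 3 × 220 × 7.87658 ≈ 5198.54 mg.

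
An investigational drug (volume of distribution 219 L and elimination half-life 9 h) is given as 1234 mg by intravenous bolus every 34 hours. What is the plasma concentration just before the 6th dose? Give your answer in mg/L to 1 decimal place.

0.4 mg/L

f = (1/2)^(τ/t½) = (1/2)^(34/9) ≈ 0.0729.
C₀ = D/Vd = 1234/219 ≈ 5.635 mg/L.
Before the 6th dose, 5 doses have been given. Superposition: Cmin = C₀·(f + f² + … + f^5).
≈ 5.635 × (0.0729 + 0.0053 + 0.0004 + 0.0000 + 0.0000) ≈ 5.635 × 0.0786 ≈ 0.443 mg/L.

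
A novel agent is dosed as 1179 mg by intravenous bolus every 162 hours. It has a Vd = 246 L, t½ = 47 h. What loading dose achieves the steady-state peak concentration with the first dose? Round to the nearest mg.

f = (1/2)^(162/47) ≈ 0.091708; accumulation ratio R = 1/(1−f) ≈ 1.10097.
Loading dose to hit Cmax,ss on first dose: D_load = D_maint·R ≈ 1179 × 1.10097 ≈ 1298.04 mg.

1298 mg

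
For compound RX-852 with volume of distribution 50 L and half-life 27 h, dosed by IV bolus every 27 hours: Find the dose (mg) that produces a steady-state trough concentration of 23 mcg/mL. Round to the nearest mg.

1150 mg

τ/t½ = 27/27 ≈ 1, so f = (1/2)^(27/27) ≈ 0.500000.
Cmin,ss = (D/Vd)·f/(1−f), so D = Cmin,ss·Vd·(1−f)/f.
D = 23 × 50 × (1−f)/f ≈ 23 × 50 × 1.00000 ≈ 1150.00 mg.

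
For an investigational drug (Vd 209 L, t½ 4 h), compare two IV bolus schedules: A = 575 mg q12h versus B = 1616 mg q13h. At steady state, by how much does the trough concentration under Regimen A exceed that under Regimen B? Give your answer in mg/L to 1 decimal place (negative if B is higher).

Regimen A: f = (1/2)^(12/4) ≈ 0.1250; Cmin,ss = (575/209)·f/(1−f) ≈ 0.393 mg/L.
Regimen B: f = (1/2)^(13/4) ≈ 0.1051; Cmin,ss = (1616/209)·f/(1−f) ≈ 0.908 mg/L.
Difference ≈ 0.393 − 0.908 ≈ -0.515 mg/L.

-0.5 mg/L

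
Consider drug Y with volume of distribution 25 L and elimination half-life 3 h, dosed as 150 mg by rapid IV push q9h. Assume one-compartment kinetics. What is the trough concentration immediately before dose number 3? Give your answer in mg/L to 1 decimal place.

0.8 mg/L

f = (1/2)^(τ/t½) = (1/2)^(9/3) ≈ 0.1250.
C₀ = D/Vd = 150/25 ≈ 6.000 mg/L.
Before the 3rd dose, 2 doses have been given. Superposition: Cmin = C₀·(f + f²).
≈ 6.000 × (0.1250 + 0.0156) ≈ 6.000 × 0.1406 ≈ 0.844 mg/L.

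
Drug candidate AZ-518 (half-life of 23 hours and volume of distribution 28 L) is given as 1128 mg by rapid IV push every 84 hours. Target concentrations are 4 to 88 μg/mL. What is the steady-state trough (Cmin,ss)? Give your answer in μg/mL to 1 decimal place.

3.5 μg/mL

τ/t½ = 84/23 ≈ 3.6522, so fraction remaining f = (1/2)^(84/23) ≈ 0.0795.
At steady state, accumulation factor R = 1/(1 − e^(−kτ)) ≈ 1.0864.
Single-dose peak C₀ = D/Vd = 1128/28 ≈ 40.286 μg/mL.
Steady-state peak Cmax,ss = C₀·R ≈ 40.286 × 1.0864 ≈ 43.767 μg/mL.
Steady-state trough Cmin,ss = Cmax,ss·f ≈ 43.767 × 0.0795 ≈ 3.479 μg/mL.
Trough 3.5 μg/mL vs MEC 4 μg/mL: subtherapeutic.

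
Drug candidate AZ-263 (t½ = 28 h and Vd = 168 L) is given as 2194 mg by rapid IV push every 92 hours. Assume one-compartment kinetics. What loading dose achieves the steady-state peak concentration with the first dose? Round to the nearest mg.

2445 mg

f = (1/2)^(92/28) ≈ 0.102542; accumulation ratio R = 1/(1−f) ≈ 1.11426.
Loading dose to hit Cmax,ss on first dose: D_load = D_maint·R ≈ 2194 × 1.11426 ≈ 2444.69 mg.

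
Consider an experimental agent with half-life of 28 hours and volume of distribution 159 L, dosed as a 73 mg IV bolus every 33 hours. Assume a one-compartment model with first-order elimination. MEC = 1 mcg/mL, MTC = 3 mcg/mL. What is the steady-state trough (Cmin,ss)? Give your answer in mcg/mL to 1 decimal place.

k = ln2/t½ = ln2/28 ≈ 0.024755 h⁻¹; fraction remaining f = e^(−kτ) = e^(−0.024755×33) ≈ 0.4418.
Accumulation ratio R = 1/(1 − f) ≈ 1/0.5582 ≈ 1.7915.
Each bolus raises the concentration by D/Vd = 73/159 ≈ 0.459 mcg/mL.
Cmax,ss = C₀/(1 − f) ≈ 0.459/0.5582 ≈ 0.822 mcg/mL.
One interval later, Cmin,ss = Cmax,ss·e^(−kτ) ≈ 0.822 × 0.4418 ≈ 0.363 mcg/mL.
Trough 0.4 mcg/mL vs MEC 1 mcg/mL: subtherapeutic.

0.4 mcg/mL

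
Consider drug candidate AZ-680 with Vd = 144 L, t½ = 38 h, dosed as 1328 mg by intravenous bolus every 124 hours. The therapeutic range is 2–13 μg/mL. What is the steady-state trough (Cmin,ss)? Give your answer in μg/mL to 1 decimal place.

1.1 μg/mL

τ/t½ = 124/38 ≈ 3.2632, so fraction remaining f = (1/2)^(124/38) ≈ 0.1042.
Each bolus raises the concentration by D/Vd = 1328/144 ≈ 9.222 μg/mL.
Steady-state trough Cmin,ss = C₀·f/(1−f) ≈ 9.222 × 0.1042/0.8958 ≈ 1.073 μg/mL.
Trough 1.1 μg/mL vs MEC 2 μg/mL: subtherapeutic.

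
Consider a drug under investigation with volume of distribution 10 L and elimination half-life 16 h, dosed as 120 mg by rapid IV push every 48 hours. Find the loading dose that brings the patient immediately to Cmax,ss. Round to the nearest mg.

f = (1/2)^(48/16) ≈ 0.125000; accumulation ratio R = 1/(1−f) ≈ 1.14286.
Loading dose to hit Cmax,ss on first dose: D_load = D_maint·R ≈ 120 × 1.14286 ≈ 137.14 mg.

137 mg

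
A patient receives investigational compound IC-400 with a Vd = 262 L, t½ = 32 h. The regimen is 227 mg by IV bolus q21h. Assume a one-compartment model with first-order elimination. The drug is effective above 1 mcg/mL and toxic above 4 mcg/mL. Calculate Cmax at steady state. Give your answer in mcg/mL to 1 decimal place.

Over one 21-h interval, 21/32 ≈ 0.65625 half-lives elapse, leaving f ≈ 0.6345 of each dose.
Accumulation ratio R = 1/(1 − f) ≈ 1/0.3655 ≈ 2.7360.
Single-dose peak C₀ = D/Vd = 227/262 ≈ 0.866 mcg/mL.
Steady-state peak Cmax,ss = C₀·R ≈ 0.866 × 2.7360 ≈ 2.369 mcg/mL.
Peak 2.4 mcg/mL vs MTC 4 mcg/mL: below toxic threshold.

2.4 mcg/mL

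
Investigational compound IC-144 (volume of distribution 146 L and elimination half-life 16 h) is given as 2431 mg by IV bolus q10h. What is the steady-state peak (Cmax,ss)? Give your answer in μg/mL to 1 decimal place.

47.4 μg/mL

Over one 10-h interval, 10/16 ≈ 0.625 half-lives elapse, leaving f ≈ 0.6484 of each dose.
Accumulation ratio R = 1/(1 − f) ≈ 1/0.3516 ≈ 2.8441.
Single-dose peak C₀ = D/Vd = 2431/146 ≈ 16.651 μg/mL.
Steady-state peak Cmax,ss = C₀·R ≈ 16.651 × 2.8441 ≈ 47.357 μg/mL.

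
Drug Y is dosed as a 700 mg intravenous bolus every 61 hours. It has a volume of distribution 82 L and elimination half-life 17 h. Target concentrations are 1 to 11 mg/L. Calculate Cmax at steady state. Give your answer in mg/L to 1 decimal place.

Over one 61-h interval, 61/17 ≈ 3.5882 half-lives elapse, leaving f ≈ 0.0831 of each dose.
At steady state, accumulation factor R = 1/(1 − e^(−kτ)) ≈ 1.0906.
Each bolus raises the concentration by D/Vd = 700/82 ≈ 8.537 mg/L.
Steady-state peak Cmax,ss = C₀·R ≈ 8.537 × 1.0906 ≈ 9.310 mg/L.
Peak 9.3 mg/L vs MTC 11 mg/L: below toxic threshold.

9.3 mg/L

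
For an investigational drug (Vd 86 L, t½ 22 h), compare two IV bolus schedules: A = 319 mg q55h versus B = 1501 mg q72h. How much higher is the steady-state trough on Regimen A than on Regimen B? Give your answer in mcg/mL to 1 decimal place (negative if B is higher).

-1.2 mcg/mL

Regimen A: f = (1/2)^(55/22) ≈ 0.1768; Cmin,ss = (319/86)·f/(1−f) ≈ 0.797 mcg/mL.
Regimen B: f = (1/2)^(72/22) ≈ 0.1035; Cmin,ss = (1501/86)·f/(1−f) ≈ 2.015 mcg/mL.
Difference ≈ 0.797 − 2.015 ≈ -1.218 mcg/mL.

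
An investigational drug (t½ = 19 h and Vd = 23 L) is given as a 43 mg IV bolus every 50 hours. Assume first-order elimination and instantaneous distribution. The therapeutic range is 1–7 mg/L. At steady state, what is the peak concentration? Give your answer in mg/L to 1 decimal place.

τ/t½ = 50/19 ≈ 2.6316, so fraction remaining f = (1/2)^(50/19) ≈ 0.1614.
Accumulation ratio R = 1/(1 − f) ≈ 1/0.8386 ≈ 1.1925.
Each bolus raises the concentration by D/Vd = 43/23 ≈ 1.870 mg/L.
Steady-state peak Cmax,ss = C₀·R ≈ 1.870 × 1.1925 ≈ 2.230 mg/L.
Peak 2.2 mg/L vs MTC 7 mg/L: below toxic threshold.

2.2 mg/L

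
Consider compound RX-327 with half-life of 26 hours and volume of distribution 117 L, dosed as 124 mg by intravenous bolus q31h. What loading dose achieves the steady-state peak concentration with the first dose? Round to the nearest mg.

f = (1/2)^(31/26) ≈ 0.437602; accumulation ratio R = 1/(1−f) ≈ 1.77810.
Loading dose to hit Cmax,ss on first dose: D_load = D_maint·R ≈ 124 × 1.77810 ≈ 220.48 mg.

220 mg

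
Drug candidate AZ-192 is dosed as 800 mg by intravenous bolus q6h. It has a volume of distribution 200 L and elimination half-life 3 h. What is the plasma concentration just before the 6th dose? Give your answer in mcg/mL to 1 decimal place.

1.3 mcg/mL

f = (1/2)^(τ/t½) = (1/2)^(6/3) ≈ 0.2500.
C₀ = D/Vd = 800/200 ≈ 4.000 mcg/mL.
Before the 6th dose, 5 doses have been given. Superposition: Cmin = C₀·(f + f² + … + f^5).
≈ 4.000 × (0.2500 + 0.0625 + 0.0156 + 0.0039 + 0.0010) ≈ 4.000 × 0.3330 ≈ 1.332 mcg/mL.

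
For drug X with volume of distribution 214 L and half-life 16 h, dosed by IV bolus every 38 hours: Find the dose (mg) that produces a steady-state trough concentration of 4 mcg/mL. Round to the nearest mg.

τ/t½ = 38/16 ≈ 2.375, so f = (1/2)^(38/16) ≈ 0.192776.
Cmin,ss = (D/Vd)·f/(1−f), so D = Cmin,ss·Vd·(1−f)/f.
D = 4 × 214 × (1−f)/f ≈ 4 × 214 × 4.18737 ≈ 3584.39 mg.

3584 mg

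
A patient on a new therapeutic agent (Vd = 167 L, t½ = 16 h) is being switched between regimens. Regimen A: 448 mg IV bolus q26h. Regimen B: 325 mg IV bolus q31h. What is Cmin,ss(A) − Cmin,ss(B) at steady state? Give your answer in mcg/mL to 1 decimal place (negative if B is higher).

0.6 mcg/mL

Regimen A: f = (1/2)^(26/16) ≈ 0.3242; Cmin,ss = (448/167)·f/(1−f) ≈ 1.287 mcg/mL.
Regimen B: f = (1/2)^(31/16) ≈ 0.2611; Cmin,ss = (325/167)·f/(1−f) ≈ 0.688 mcg/mL.
Difference ≈ 1.287 − 0.688 ≈ 0.599 mcg/mL.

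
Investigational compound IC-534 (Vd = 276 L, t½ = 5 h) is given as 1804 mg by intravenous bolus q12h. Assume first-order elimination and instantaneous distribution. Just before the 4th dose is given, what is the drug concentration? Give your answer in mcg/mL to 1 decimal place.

1.5 mcg/mL

f = (1/2)^(τ/t½) = (1/2)^(12/5) ≈ 0.1895.
C₀ = D/Vd = 1804/276 ≈ 6.536 mcg/mL.
Before the 4th dose, 3 doses have been given. Superposition: Cmin = C₀·(f + f² + … + f^3).
≈ 6.536 × (0.1895 + 0.0359 + 0.0068) ≈ 6.536 × 0.2322 ≈ 1.518 mcg/mL.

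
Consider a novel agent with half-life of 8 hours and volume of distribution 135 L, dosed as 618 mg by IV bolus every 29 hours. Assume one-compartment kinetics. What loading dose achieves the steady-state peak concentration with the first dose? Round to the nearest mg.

673 mg

f = (1/2)^(29/8) ≈ 0.081052; accumulation ratio R = 1/(1−f) ≈ 1.08820.
Loading dose to hit Cmax,ss on first dose: D_load = D_maint·R ≈ 618 × 1.08820 ≈ 672.51 mg.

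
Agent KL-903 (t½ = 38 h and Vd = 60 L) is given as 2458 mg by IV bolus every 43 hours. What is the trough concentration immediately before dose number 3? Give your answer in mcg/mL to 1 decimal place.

f = (1/2)^(τ/t½) = (1/2)^(43/38) ≈ 0.4564.
C₀ = D/Vd = 2458/60 ≈ 40.967 mcg/mL.
Before the 3rd dose, 2 doses have been given. Superposition: Cmin = C₀·(f + f²).
≈ 40.967 × (0.4564 + 0.2083) ≈ 40.967 × 0.6647 ≈ 27.231 mcg/mL.

27.2 mcg/mL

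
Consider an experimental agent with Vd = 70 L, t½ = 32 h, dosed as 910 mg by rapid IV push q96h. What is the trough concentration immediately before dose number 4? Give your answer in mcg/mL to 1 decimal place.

1.9 mcg/mL

f = (1/2)^(τ/t½) = (1/2)^(96/32) ≈ 0.1250.
C₀ = D/Vd = 910/70 ≈ 13.000 mcg/mL.
Before the 4th dose, 3 doses have been given. Superposition: Cmin = C₀·(f + f² + … + f^3).
≈ 13.000 × (0.1250 + 0.0156 + 0.0020) ≈ 13.000 × 0.1426 ≈ 1.854 mcg/mL.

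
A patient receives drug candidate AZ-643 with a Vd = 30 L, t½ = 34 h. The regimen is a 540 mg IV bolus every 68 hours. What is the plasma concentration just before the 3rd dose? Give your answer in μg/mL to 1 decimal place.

5.6 μg/mL

f = (1/2)^(τ/t½) = (1/2)^(68/34) ≈ 0.2500.
C₀ = D/Vd = 540/30 ≈ 18.000 μg/mL.
Before the 3rd dose, 2 doses have been given. Superposition: Cmin = C₀·(f + f²).
≈ 18.000 × (0.2500 + 0.0625) ≈ 18.000 × 0.3125 ≈ 5.625 μg/mL.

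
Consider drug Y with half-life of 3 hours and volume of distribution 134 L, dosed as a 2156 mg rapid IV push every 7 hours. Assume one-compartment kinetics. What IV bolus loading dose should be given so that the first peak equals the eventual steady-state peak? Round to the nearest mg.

f = (1/2)^(7/3) ≈ 0.198425; accumulation ratio R = 1/(1−f) ≈ 1.24754.
Loading dose to hit Cmax,ss on first dose: D_load = D_maint·R ≈ 2156 × 1.24754 ≈ 2689.70 mg.

2690 mg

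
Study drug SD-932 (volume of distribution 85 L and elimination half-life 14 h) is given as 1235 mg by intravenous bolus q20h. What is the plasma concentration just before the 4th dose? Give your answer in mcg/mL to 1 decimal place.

8.1 mcg/mL

f = (1/2)^(τ/t½) = (1/2)^(20/14) ≈ 0.3715.
C₀ = D/Vd = 1235/85 ≈ 14.529 mcg/mL.
Before the 4th dose, 3 doses have been given. Superposition: Cmin = C₀·(f + f² + … + f^3).
≈ 14.529 × (0.3715 + 0.1380 + 0.0513) ≈ 14.529 × 0.5608 ≈ 8.148 mcg/mL.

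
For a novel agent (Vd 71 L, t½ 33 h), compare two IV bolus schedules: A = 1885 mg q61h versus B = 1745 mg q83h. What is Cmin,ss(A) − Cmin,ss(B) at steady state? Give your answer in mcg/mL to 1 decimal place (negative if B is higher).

Regimen A: f = (1/2)^(61/33) ≈ 0.2777; Cmin,ss = (1885/71)·f/(1−f) ≈ 10.207 mcg/mL.
Regimen B: f = (1/2)^(83/33) ≈ 0.1749; Cmin,ss = (1745/71)·f/(1−f) ≈ 5.210 mcg/mL.
Difference ≈ 10.207 − 5.210 ≈ 4.997 mcg/mL.

5.0 mcg/mL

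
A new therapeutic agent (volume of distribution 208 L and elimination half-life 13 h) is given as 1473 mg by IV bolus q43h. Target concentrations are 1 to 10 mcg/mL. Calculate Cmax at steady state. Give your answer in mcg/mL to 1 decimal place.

τ/t½ = 43/13 ≈ 3.3077, so fraction remaining f = (1/2)^(43/13) ≈ 0.1010.
At steady state, accumulation factor R = 1/(1 − e^(−kτ)) ≈ 1.1123.
Single-dose peak C₀ = D/Vd = 1473/208 ≈ 7.082 mcg/mL.
Steady-state peak Cmax,ss = C₀·R ≈ 7.082 × 1.1123 ≈ 7.877 mcg/mL.
Peak 7.9 mcg/mL vs MTC 10 mcg/mL: below toxic threshold.

7.9 mcg/mL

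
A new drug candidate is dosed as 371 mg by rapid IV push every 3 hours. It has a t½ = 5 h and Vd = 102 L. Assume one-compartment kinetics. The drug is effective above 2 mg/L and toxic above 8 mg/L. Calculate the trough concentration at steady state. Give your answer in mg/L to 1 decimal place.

7.1 mg/L

Over one 3-h interval, 3/5 ≈ 0.6 half-lives elapse, leaving f ≈ 0.6598 of each dose.
Each bolus raises the concentration by D/Vd = 371/102 ≈ 3.637 mg/L.
Steady-state trough Cmin,ss = C₀·f/(1−f) ≈ 3.637 × 0.6598/0.3402 ≈ 7.054 mg/L.
Trough 7.1 mg/L vs MEC 2 mg/L: adequate.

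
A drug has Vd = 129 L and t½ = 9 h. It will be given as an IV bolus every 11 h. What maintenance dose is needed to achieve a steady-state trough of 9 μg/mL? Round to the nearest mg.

1548 mg

τ/t½ = 11/9 ≈ 1.2222, so f = (1/2)^(11/9) ≈ 0.428622.
Cmin,ss = (D/Vd)·f/(1−f), so D = Cmin,ss·Vd·(1−f)/f.
D = 9 × 129 × (1−f)/f ≈ 9 × 129 × 1.33306 ≈ 1547.68 mg.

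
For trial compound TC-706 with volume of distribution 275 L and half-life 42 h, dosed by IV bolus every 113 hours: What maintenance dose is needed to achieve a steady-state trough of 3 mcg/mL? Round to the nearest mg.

4501 mg

τ/t½ = 113/42 ≈ 2.6905, so f = (1/2)^(113/42) ≈ 0.154912.
Cmin,ss = (D/Vd)·f/(1−f), so D = Cmin,ss·Vd·(1−f)/f.
D = 3 × 275 × (1−f)/f ≈ 3 × 275 × 5.45528 ≈ 4500.61 mg.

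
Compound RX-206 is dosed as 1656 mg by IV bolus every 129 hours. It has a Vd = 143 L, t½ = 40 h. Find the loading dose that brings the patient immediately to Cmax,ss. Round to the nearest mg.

1854 mg

f = (1/2)^(129/40) ≈ 0.106949; accumulation ratio R = 1/(1−f) ≈ 1.11976.
Loading dose to hit Cmax,ss on first dose: D_load = D_maint·R ≈ 1656 × 1.11976 ≈ 1854.32 mg.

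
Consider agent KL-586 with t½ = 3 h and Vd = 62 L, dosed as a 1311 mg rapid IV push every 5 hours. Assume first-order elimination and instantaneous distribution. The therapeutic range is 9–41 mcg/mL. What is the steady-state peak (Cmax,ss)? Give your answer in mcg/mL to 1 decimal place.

k = ln2/t½ = ln2/3 ≈ 0.231049 h⁻¹; fraction remaining f = e^(−kτ) = e^(−0.231049×5) ≈ 0.3150.
Accumulation ratio R = 1/(1 − f) ≈ 1/0.6850 ≈ 1.4599.
Single-dose peak C₀ = D/Vd = 1311/62 ≈ 21.145 mcg/mL.
Cmax,ss = C₀/(1 − f) ≈ 21.145/0.6850 ≈ 30.869 mcg/mL.
Peak 30.9 mcg/mL vs MTC 41 mcg/mL: below toxic threshold.

30.9 mcg/mL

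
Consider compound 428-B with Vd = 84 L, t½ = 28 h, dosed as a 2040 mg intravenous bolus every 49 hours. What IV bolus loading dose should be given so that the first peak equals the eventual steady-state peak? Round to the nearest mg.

f = (1/2)^(49/28) ≈ 0.297302; accumulation ratio R = 1/(1−f) ≈ 1.42309.
Loading dose to hit Cmax,ss on first dose: D_load = D_maint·R ≈ 2040 × 1.42309 ≈ 2903.10 mg.

2903 mg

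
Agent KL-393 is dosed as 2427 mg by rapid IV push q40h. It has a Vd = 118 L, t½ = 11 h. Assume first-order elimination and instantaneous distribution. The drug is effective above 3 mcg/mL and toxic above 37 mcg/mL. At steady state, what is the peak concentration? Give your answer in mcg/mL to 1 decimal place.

22.4 mcg/mL

τ/t½ = 40/11 ≈ 3.6364, so fraction remaining f = (1/2)^(40/11) ≈ 0.0804.
Accumulation ratio R = 1/(1 − f) ≈ 1/0.9196 ≈ 1.0874.
Each bolus raises the concentration by D/Vd = 2427/118 ≈ 20.568 mcg/mL.
Steady-state peak Cmax,ss = C₀·R ≈ 20.568 × 1.0874 ≈ 22.366 mcg/mL.
Peak 22.4 mcg/mL vs MTC 37 mcg/mL: below toxic threshold.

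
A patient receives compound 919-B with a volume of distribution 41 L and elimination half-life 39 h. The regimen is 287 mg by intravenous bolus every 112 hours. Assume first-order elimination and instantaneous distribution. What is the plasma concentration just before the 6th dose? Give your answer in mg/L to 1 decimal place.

f = (1/2)^(τ/t½) = (1/2)^(112/39) ≈ 0.1366.
C₀ = D/Vd = 287/41 ≈ 7.000 mg/L.
Before the 6th dose, 5 doses have been given. Superposition: Cmin = C₀·(f + f² + … + f^5).
≈ 7.000 × (0.1366 + 0.0187 + 0.0025 + 0.0003 + 0.0000) ≈ 7.000 × 0.1581 ≈ 1.107 mg/L.

1.1 mg/L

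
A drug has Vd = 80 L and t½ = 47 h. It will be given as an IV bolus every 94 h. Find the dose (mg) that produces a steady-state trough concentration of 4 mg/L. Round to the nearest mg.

960 mg

τ/t½ = 94/47 ≈ 2, so f = (1/2)^(94/47) ≈ 0.250000.
Cmin,ss = (D/Vd)·f/(1−f), so D = Cmin,ss·Vd·(1−f)/f.
D = 4 × 80 × (1−f)/f ≈ 4 × 80 × 3.00000 ≈ 960.00 mg.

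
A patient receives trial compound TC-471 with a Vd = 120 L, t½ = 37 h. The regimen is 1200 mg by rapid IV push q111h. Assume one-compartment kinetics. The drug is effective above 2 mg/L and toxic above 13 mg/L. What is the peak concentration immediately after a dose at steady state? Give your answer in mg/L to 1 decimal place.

11.4 mg/L

The dosing interval is 3 half-lives, so f = 2^(−3) = 0.125.
At steady state, R = 1/(1 − 0.125) = 8/7.
Single-dose peak C₀ = D/Vd = 1200/120 = 10 mg/L.
Steady-state peak Cmax,ss = C₀·R = 10 × 8/7 ≈ 11.429 mg/L.
Peak 11.4 mg/L vs MTC 13 mg/L: below toxic threshold.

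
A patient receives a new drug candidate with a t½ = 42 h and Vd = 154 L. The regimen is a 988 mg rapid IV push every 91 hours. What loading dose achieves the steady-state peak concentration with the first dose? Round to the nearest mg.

1271 mg

f = (1/2)^(91/42) ≈ 0.222725; accumulation ratio R = 1/(1−f) ≈ 1.28655.
Loading dose to hit Cmax,ss on first dose: D_load = D_maint·R ≈ 988 × 1.28655 ≈ 1271.11 mg.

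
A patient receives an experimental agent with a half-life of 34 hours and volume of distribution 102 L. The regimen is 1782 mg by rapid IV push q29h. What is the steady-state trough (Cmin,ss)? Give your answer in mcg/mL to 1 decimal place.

21.7 mcg/mL

τ/t½ = 29/34 ≈ 0.85294, so fraction remaining f = (1/2)^(29/34) ≈ 0.5537.
Accumulation ratio R = 1/(1 − f) ≈ 1/0.4463 ≈ 2.2406.
Single-dose peak C₀ = D/Vd = 1782/102 ≈ 17.471 mcg/mL.
Steady-state peak Cmax,ss = C₀·R ≈ 17.471 × 2.2406 ≈ 39.146 mcg/mL.
Steady-state trough Cmin,ss = Cmax,ss·f ≈ 39.146 × 0.5537 ≈ 21.675 mcg/mL.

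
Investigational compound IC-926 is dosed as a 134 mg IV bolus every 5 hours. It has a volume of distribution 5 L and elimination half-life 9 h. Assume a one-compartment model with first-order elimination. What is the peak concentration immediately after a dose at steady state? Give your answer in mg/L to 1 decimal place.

83.9 mg/L

Over one 5-h interval, 5/9 ≈ 0.55556 half-lives elapse, leaving f ≈ 0.6804 of each dose.
Accumulation ratio R = 1/(1 − f) ≈ 1/0.3196 ≈ 3.1289.
Single-dose peak C₀ = D/Vd = 134/5 ≈ 26.800 mg/L.
Steady-state peak Cmax,ss = C₀·R ≈ 26.800 × 3.1289 ≈ 83.855 mg/L.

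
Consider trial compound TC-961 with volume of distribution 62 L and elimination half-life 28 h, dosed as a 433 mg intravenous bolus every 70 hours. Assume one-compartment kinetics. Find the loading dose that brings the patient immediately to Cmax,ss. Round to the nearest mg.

526 mg

f = (1/2)^(70/28) ≈ 0.176777; accumulation ratio R = 1/(1−f) ≈ 1.21474.
Loading dose to hit Cmax,ss on first dose: D_load = D_maint·R ≈ 433 × 1.21474 ≈ 525.98 mg.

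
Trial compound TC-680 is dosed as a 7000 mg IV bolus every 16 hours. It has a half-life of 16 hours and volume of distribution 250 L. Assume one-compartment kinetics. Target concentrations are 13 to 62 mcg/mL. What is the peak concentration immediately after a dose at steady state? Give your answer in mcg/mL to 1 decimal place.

56.0 mcg/mL

τ = 16 h = 1 half-life, so f = (1/2)^1 = 0.5.
Accumulation ratio R = 1/(1 − f) = 1/0.5 = 2/1.
Single-dose peak C₀ = D/Vd = 7000/250 = 28 mcg/mL.
Steady-state peak Cmax,ss = C₀·R = 28 × 2/1 ≈ 56.000 mcg/mL.
Peak 56.0 mcg/mL vs MTC 62 mcg/mL: below toxic threshold.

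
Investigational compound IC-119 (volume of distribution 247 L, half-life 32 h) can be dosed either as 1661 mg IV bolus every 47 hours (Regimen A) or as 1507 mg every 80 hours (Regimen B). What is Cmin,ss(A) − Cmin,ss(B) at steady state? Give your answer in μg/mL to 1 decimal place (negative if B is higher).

Regimen A: f = (1/2)^(47/32) ≈ 0.3613; Cmin,ss = (1661/247)·f/(1−f) ≈ 3.804 μg/mL.
Regimen B: f = (1/2)^(80/32) ≈ 0.1768; Cmin,ss = (1507/247)·f/(1−f) ≈ 1.310 μg/mL.
Difference ≈ 3.804 − 1.310 ≈ 2.494 μg/mL.

2.5 μg/mL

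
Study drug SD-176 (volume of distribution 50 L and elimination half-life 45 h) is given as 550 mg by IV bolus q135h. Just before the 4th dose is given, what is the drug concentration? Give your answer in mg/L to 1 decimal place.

1.6 mg/L

f = (1/2)^(τ/t½) = (1/2)^(135/45) ≈ 0.1250.
C₀ = D/Vd = 550/50 ≈ 11.000 mg/L.
Before the 4th dose, 3 doses have been given. Superposition: Cmin = C₀·(f + f² + … + f^3).
≈ 11.000 × (0.1250 + 0.0156 + 0.0020) ≈ 11.000 × 0.1426 ≈ 1.569 mg/L.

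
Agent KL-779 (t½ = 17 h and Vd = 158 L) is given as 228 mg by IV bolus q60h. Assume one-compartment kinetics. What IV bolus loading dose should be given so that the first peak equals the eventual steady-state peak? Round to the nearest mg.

f = (1/2)^(60/17) ≈ 0.086605; accumulation ratio R = 1/(1−f) ≈ 1.09482.
Loading dose to hit Cmax,ss on first dose: D_load = D_maint·R ≈ 228 × 1.09482 ≈ 249.62 mg.

250 mg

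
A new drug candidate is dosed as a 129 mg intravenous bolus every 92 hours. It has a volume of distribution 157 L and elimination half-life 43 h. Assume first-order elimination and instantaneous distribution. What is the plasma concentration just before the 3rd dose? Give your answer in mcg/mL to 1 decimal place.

0.2 mcg/mL

f = (1/2)^(τ/t½) = (1/2)^(92/43) ≈ 0.2270.
C₀ = D/Vd = 129/157 ≈ 0.822 mcg/mL.
Before the 3rd dose, 2 doses have been given. Superposition: Cmin = C₀·(f + f²).
≈ 0.822 × (0.2270 + 0.0515) ≈ 0.822 × 0.2785 ≈ 0.229 mcg/mL.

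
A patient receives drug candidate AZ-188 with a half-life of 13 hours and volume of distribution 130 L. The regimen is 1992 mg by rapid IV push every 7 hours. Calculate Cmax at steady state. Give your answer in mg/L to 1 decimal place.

τ/t½ = 7/13 ≈ 0.53846, so fraction remaining f = (1/2)^(7/13) ≈ 0.6885.
At steady state, accumulation factor R = 1/(1 − e^(−kτ)) ≈ 3.2103.
Each bolus raises the concentration by D/Vd = 1992/130 ≈ 15.323 mg/L.
Cmax,ss = C₀/(1 − f) ≈ 15.323/0.3115 ≈ 49.191 mg/L.

49.2 mg/L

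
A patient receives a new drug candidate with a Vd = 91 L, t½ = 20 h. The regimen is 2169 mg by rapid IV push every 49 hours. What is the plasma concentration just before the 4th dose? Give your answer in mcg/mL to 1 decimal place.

5.3 mcg/mL

f = (1/2)^(τ/t½) = (1/2)^(49/20) ≈ 0.1830.
C₀ = D/Vd = 2169/91 ≈ 23.835 mcg/mL.
Before the 4th dose, 3 doses have been given. Superposition: Cmin = C₀·(f + f² + … + f^3).
≈ 23.835 × (0.1830 + 0.0335 + 0.0061) ≈ 23.835 × 0.2226 ≈ 5.306 mcg/mL.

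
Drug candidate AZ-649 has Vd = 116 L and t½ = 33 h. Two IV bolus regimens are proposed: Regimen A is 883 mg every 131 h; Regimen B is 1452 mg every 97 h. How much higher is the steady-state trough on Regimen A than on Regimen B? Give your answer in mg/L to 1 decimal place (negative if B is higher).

-1.4 mg/L

Regimen A: f = (1/2)^(131/33) ≈ 0.0638; Cmin,ss = (883/116)·f/(1−f) ≈ 0.519 mg/L.
Regimen B: f = (1/2)^(97/33) ≈ 0.1304; Cmin,ss = (1452/116)·f/(1−f) ≈ 1.877 mg/L.
Difference ≈ 0.519 − 1.877 ≈ -1.358 mg/L.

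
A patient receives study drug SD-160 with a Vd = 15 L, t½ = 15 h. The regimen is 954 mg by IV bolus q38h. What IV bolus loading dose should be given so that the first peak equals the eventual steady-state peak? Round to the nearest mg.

1153 mg

f = (1/2)^(38/15) ≈ 0.172739; accumulation ratio R = 1/(1−f) ≈ 1.20881.
Loading dose to hit Cmax,ss on first dose: D_load = D_maint·R ≈ 954 × 1.20881 ≈ 1153.20 mg.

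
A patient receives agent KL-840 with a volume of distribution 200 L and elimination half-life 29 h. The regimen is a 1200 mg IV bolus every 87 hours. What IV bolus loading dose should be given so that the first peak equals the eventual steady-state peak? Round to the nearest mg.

f = (1/2)^(87/29) ≈ 0.125000; accumulation ratio R = 1/(1−f) ≈ 1.14286.
Loading dose to hit Cmax,ss on first dose: D_load = D_maint·R ≈ 1200 × 1.14286 ≈ 1371.43 mg.

1371 mg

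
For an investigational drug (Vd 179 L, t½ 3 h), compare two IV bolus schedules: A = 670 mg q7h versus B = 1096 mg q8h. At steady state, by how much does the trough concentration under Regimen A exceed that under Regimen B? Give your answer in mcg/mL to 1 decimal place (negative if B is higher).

Regimen A: f = (1/2)^(7/3) ≈ 0.1984; Cmin,ss = (670/179)·f/(1−f) ≈ 0.926 mcg/mL.
Regimen B: f = (1/2)^(8/3) ≈ 0.1575; Cmin,ss = (1096/179)·f/(1−f) ≈ 1.145 mcg/mL.
Difference ≈ 0.926 − 1.145 ≈ -0.219 mcg/mL.

-0.2 mcg/mL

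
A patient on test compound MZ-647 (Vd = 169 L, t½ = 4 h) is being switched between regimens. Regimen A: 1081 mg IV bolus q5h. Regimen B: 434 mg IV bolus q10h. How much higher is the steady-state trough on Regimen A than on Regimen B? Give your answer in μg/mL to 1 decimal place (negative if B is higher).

Regimen A: f = (1/2)^(5/4) ≈ 0.4204; Cmin,ss = (1081/169)·f/(1−f) ≈ 4.640 μg/mL.
Regimen B: f = (1/2)^(10/4) ≈ 0.1768; Cmin,ss = (434/169)·f/(1−f) ≈ 0.552 μg/mL.
Difference ≈ 4.640 − 0.552 ≈ 4.088 μg/mL.

4.1 μg/mL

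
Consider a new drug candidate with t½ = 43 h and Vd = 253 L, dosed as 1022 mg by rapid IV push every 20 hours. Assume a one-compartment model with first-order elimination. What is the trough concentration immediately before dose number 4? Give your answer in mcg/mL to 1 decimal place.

f = (1/2)^(τ/t½) = (1/2)^(20/43) ≈ 0.7244.
C₀ = D/Vd = 1022/253 ≈ 4.040 mcg/mL.
Before the 4th dose, 3 doses have been given. Superposition: Cmin = C₀·(f + f² + … + f^3).
≈ 4.040 × (0.7244 + 0.5248 + 0.3801) ≈ 4.040 × 1.6293 ≈ 6.582 mcg/mL.

6.6 mcg/mL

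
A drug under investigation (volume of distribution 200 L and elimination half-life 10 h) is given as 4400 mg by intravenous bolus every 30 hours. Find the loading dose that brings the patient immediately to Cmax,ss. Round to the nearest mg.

5029 mg

f = (1/2)^(30/10) ≈ 0.125000; accumulation ratio R = 1/(1−f) ≈ 1.14286.
Loading dose to hit Cmax,ss on first dose: D_load = D_maint·R ≈ 4400 × 1.14286 ≈ 5028.58 mg.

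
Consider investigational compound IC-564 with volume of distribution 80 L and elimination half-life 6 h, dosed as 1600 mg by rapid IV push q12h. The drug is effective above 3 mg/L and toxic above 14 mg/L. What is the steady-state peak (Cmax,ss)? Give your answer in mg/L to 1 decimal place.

26.7 mg/L

τ = 12 h = 2 half-lives, so f = (1/2)^2 = 0.25.
Accumulation ratio R = 1/(1 − f) = 1/0.75 = 4/3.
Single-dose peak C₀ = D/Vd = 1600/80 = 20 mg/L.
Steady-state peak Cmax,ss = C₀·R = 20 × 4/3 ≈ 26.667 mg/L.
Peak 26.7 mg/L vs MTC 14 mg/L: exceeds toxic threshold.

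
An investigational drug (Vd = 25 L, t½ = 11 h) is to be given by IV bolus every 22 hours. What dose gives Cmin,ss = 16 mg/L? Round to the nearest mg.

τ/t½ = 22/11 ≈ 2, so f = (1/2)^(22/11) ≈ 0.250000.
Cmin,ss = (D/Vd)·f/(1−f), so D = Cmin,ss·Vd·(1−f)/f.
D = 16 × 25 × (1−f)/f ≈ 16 × 25 × 3.00000 ≈ 1200.00 mg.

1200 mg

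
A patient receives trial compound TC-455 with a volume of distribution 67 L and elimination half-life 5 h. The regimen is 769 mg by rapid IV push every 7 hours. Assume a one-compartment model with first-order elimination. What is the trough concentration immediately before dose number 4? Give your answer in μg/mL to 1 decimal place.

6.6 μg/mL

f = (1/2)^(τ/t½) = (1/2)^(7/5) ≈ 0.3789.
C₀ = D/Vd = 769/67 ≈ 11.478 μg/mL.
Before the 4th dose, 3 doses have been given. Superposition: Cmin = C₀·(f + f² + … + f^3).
≈ 11.478 × (0.3789 + 0.1436 + 0.0544) ≈ 11.478 × 0.5769 ≈ 6.622 μg/mL.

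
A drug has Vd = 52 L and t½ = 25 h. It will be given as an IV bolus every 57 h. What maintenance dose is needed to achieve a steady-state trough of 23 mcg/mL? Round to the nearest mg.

τ/t½ = 57/25 ≈ 2.28, so f = (1/2)^(57/25) ≈ 0.205898.
Cmin,ss = (D/Vd)·f/(1−f), so D = Cmin,ss·Vd·(1−f)/f.
D = 23 × 52 × (1−f)/f ≈ 23 × 52 × 3.85677 ≈ 4612.70 mg.

4613 mg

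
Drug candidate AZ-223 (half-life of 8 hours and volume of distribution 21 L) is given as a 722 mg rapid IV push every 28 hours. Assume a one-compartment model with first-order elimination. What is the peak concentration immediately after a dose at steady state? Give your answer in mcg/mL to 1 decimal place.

k = ln2/t½ = ln2/8 ≈ 0.086643 h⁻¹; fraction remaining f = e^(−kτ) = e^(−0.086643×28) ≈ 0.0884.
Accumulation ratio R = 1/(1 − f) ≈ 1/0.9116 ≈ 1.0970.
Each bolus raises the concentration by D/Vd = 722/21 ≈ 34.381 mcg/mL.
Cmax,ss = C₀/(1 − f) ≈ 34.381/0.9116 ≈ 37.715 mcg/mL.

37.7 mcg/mL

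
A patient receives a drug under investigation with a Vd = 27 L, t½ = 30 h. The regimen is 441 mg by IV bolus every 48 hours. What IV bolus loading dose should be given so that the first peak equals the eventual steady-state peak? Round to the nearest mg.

658 mg

f = (1/2)^(48/30) ≈ 0.329877; accumulation ratio R = 1/(1−f) ≈ 1.49226.
Loading dose to hit Cmax,ss on first dose: D_load = D_maint·R ≈ 441 × 1.49226 ≈ 658.09 mg.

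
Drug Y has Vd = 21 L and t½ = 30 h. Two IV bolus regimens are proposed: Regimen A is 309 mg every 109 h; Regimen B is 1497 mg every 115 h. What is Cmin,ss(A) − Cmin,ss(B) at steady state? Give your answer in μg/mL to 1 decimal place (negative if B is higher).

-4.1 μg/mL

Regimen A: f = (1/2)^(109/30) ≈ 0.0806; Cmin,ss = (309/21)·f/(1−f) ≈ 1.290 μg/mL.
Regimen B: f = (1/2)^(115/30) ≈ 0.0702; Cmin,ss = (1497/21)·f/(1−f) ≈ 5.382 μg/mL.
Difference ≈ 1.290 − 5.382 ≈ -4.092 μg/mL.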